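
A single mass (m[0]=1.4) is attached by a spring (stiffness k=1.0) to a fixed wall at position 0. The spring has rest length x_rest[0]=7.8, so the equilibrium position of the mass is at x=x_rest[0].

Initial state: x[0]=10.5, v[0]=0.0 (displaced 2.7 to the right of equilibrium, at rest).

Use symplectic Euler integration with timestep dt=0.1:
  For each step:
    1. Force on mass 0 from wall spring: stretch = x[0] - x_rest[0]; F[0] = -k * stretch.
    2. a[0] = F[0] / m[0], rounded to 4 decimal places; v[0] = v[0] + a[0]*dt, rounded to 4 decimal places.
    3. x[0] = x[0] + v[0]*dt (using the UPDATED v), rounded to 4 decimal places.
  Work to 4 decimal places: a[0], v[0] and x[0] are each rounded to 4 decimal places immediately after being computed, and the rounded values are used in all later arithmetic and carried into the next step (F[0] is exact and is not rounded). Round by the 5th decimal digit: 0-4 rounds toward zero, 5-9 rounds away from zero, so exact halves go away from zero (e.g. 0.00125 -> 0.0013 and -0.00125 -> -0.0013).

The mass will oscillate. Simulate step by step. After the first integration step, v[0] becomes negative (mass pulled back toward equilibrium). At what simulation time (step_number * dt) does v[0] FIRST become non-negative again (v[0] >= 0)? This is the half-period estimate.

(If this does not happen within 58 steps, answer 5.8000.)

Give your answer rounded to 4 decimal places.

Step 0: x=[10.5000] v=[0.0000]
Step 1: x=[10.4807] v=[-0.1929]
Step 2: x=[10.4423] v=[-0.3844]
Step 3: x=[10.3850] v=[-0.5731]
Step 4: x=[10.3092] v=[-0.7577]
Step 5: x=[10.2155] v=[-0.9369]
Step 6: x=[10.1046] v=[-1.1094]
Step 7: x=[9.9772] v=[-1.2740]
Step 8: x=[9.8343] v=[-1.4295]
Step 9: x=[9.6768] v=[-1.5748]
Step 10: x=[9.5059] v=[-1.7089]
Step 11: x=[9.3228] v=[-1.8308]
Step 12: x=[9.1288] v=[-1.9396]
Step 13: x=[8.9254] v=[-2.0345]
Step 14: x=[8.7139] v=[-2.1149]
Step 15: x=[8.4959] v=[-2.1802]
Step 16: x=[8.2729] v=[-2.2299]
Step 17: x=[8.0465] v=[-2.2637]
Step 18: x=[7.8184] v=[-2.2813]
Step 19: x=[7.5901] v=[-2.2826]
Step 20: x=[7.3633] v=[-2.2676]
Step 21: x=[7.1397] v=[-2.2364]
Step 22: x=[6.9208] v=[-2.1892]
Step 23: x=[6.7082] v=[-2.1264]
Step 24: x=[6.5034] v=[-2.0484]
Step 25: x=[6.3078] v=[-1.9558]
Step 26: x=[6.1229] v=[-1.8492]
Step 27: x=[5.9500] v=[-1.7294]
Step 28: x=[5.7903] v=[-1.5973]
Step 29: x=[5.6449] v=[-1.4538]
Step 30: x=[5.5149] v=[-1.2999]
Step 31: x=[5.4012] v=[-1.1367]
Step 32: x=[5.3047] v=[-0.9654]
Step 33: x=[5.2260] v=[-0.7872]
Step 34: x=[5.1657] v=[-0.6033]
Step 35: x=[5.1242] v=[-0.4151]
Step 36: x=[5.1018] v=[-0.2240]
Step 37: x=[5.0987] v=[-0.0313]
Step 38: x=[5.1149] v=[0.1617]
First v>=0 after going negative at step 38, time=3.8000

Answer: 3.8000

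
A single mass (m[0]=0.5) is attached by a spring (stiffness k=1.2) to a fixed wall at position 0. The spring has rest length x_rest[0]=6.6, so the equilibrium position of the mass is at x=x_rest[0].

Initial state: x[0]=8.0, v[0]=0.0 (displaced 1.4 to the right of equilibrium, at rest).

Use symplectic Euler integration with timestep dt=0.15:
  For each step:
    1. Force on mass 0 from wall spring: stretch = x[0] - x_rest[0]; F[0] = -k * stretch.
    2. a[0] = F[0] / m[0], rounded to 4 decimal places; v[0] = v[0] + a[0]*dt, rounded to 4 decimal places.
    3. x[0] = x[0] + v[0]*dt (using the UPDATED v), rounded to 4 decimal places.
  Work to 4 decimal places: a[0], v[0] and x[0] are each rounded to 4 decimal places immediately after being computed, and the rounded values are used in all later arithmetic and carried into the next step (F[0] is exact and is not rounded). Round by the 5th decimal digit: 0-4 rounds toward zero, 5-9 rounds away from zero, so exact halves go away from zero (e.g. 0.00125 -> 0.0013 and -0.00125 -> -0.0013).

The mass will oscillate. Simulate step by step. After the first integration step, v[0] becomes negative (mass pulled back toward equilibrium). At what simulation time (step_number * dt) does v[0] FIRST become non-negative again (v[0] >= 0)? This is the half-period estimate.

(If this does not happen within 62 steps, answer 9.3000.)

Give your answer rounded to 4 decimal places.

Step 0: x=[8.0000] v=[0.0000]
Step 1: x=[7.9244] v=[-0.5040]
Step 2: x=[7.7773] v=[-0.9808]
Step 3: x=[7.5666] v=[-1.4046]
Step 4: x=[7.3037] v=[-1.7526]
Step 5: x=[7.0028] v=[-2.0059]
Step 6: x=[6.6802] v=[-2.1509]
Step 7: x=[6.3532] v=[-2.1798]
Step 8: x=[6.0396] v=[-2.0910]
Step 9: x=[5.7562] v=[-1.8893]
Step 10: x=[5.5184] v=[-1.5855]
Step 11: x=[5.3390] v=[-1.1961]
Step 12: x=[5.2277] v=[-0.7421]
Step 13: x=[5.1905] v=[-0.2481]
Step 14: x=[5.2294] v=[0.2593]
First v>=0 after going negative at step 14, time=2.1000

Answer: 2.1000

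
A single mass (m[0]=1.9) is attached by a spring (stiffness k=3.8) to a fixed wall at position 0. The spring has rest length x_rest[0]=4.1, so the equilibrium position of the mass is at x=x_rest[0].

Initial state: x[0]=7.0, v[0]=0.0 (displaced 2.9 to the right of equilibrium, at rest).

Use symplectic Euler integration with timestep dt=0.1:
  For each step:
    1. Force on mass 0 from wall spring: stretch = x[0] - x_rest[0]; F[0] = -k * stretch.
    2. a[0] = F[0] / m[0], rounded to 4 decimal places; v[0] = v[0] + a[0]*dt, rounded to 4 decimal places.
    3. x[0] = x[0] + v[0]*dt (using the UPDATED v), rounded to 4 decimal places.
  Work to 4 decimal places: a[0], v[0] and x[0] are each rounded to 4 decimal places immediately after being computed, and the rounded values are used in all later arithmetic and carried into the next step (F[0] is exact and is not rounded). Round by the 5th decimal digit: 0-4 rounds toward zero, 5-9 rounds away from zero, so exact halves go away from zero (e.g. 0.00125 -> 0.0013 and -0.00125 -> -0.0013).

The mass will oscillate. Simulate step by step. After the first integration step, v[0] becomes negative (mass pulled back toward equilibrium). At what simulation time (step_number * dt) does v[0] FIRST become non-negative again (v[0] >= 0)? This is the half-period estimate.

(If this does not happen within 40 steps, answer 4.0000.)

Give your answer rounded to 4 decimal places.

Answer: 2.3000

Derivation:
Step 0: x=[7.0000] v=[0.0000]
Step 1: x=[6.9420] v=[-0.5800]
Step 2: x=[6.8272] v=[-1.1484]
Step 3: x=[6.6578] v=[-1.6938]
Step 4: x=[6.4373] v=[-2.2054]
Step 5: x=[6.1700] v=[-2.6729]
Step 6: x=[5.8613] v=[-3.0869]
Step 7: x=[5.5174] v=[-3.4392]
Step 8: x=[5.1451] v=[-3.7227]
Step 9: x=[4.7519] v=[-3.9317]
Step 10: x=[4.3457] v=[-4.0621]
Step 11: x=[3.9346] v=[-4.1112]
Step 12: x=[3.5268] v=[-4.0781]
Step 13: x=[3.1305] v=[-3.9635]
Step 14: x=[2.7535] v=[-3.7696]
Step 15: x=[2.4035] v=[-3.5003]
Step 16: x=[2.0874] v=[-3.1610]
Step 17: x=[1.8116] v=[-2.7585]
Step 18: x=[1.5815] v=[-2.3008]
Step 19: x=[1.4018] v=[-1.7971]
Step 20: x=[1.2761] v=[-1.2575]
Step 21: x=[1.2068] v=[-0.6927]
Step 22: x=[1.1954] v=[-0.1141]
Step 23: x=[1.2421] v=[0.4668]
First v>=0 after going negative at step 23, time=2.3000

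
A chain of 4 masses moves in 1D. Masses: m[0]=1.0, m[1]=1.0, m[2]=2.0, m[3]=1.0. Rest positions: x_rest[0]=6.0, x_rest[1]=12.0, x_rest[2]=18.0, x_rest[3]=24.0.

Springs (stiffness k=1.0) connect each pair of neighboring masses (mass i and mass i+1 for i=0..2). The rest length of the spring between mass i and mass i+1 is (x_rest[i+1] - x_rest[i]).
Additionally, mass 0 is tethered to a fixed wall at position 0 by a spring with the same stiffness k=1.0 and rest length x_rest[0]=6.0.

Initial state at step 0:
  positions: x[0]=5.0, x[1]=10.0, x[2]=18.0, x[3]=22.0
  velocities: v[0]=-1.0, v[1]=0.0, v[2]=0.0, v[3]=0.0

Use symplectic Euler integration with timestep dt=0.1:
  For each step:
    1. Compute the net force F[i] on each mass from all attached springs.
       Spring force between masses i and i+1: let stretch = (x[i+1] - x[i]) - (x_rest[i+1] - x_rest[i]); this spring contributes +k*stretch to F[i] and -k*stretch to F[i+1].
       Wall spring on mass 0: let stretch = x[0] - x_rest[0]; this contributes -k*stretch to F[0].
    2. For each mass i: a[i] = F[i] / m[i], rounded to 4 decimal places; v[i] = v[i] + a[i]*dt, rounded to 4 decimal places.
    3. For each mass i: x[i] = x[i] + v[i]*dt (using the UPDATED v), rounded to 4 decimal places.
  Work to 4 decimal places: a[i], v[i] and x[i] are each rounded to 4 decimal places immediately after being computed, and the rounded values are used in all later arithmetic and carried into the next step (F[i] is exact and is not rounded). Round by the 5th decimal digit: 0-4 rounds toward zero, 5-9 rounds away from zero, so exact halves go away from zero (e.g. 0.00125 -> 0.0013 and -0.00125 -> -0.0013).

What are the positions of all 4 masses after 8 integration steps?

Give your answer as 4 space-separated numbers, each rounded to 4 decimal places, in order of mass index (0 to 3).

Step 0: x=[5.0000 10.0000 18.0000 22.0000] v=[-1.0000 0.0000 0.0000 0.0000]
Step 1: x=[4.9000 10.0300 17.9800 22.0200] v=[-1.0000 0.3000 -0.2000 0.2000]
Step 2: x=[4.8023 10.0882 17.9405 22.0596] v=[-0.9770 0.5820 -0.3955 0.3960]
Step 3: x=[4.7094 10.1721 17.8823 22.1180] v=[-0.9286 0.8386 -0.5822 0.5841]
Step 4: x=[4.6241 10.2784 17.8067 22.1941] v=[-0.8533 1.0634 -0.7559 0.7605]
Step 5: x=[4.5491 10.4035 17.7154 22.2863] v=[-0.7503 1.2508 -0.9130 0.9218]
Step 6: x=[4.4871 10.5432 17.6104 22.3928] v=[-0.6198 1.3966 -1.0501 1.0647]
Step 7: x=[4.4408 10.6930 17.4940 22.5115] v=[-0.4629 1.4977 -1.1643 1.1865]
Step 8: x=[4.4126 10.8483 17.3687 22.6400] v=[-0.2818 1.5526 -1.2535 1.2848]

Answer: 4.4126 10.8483 17.3687 22.6400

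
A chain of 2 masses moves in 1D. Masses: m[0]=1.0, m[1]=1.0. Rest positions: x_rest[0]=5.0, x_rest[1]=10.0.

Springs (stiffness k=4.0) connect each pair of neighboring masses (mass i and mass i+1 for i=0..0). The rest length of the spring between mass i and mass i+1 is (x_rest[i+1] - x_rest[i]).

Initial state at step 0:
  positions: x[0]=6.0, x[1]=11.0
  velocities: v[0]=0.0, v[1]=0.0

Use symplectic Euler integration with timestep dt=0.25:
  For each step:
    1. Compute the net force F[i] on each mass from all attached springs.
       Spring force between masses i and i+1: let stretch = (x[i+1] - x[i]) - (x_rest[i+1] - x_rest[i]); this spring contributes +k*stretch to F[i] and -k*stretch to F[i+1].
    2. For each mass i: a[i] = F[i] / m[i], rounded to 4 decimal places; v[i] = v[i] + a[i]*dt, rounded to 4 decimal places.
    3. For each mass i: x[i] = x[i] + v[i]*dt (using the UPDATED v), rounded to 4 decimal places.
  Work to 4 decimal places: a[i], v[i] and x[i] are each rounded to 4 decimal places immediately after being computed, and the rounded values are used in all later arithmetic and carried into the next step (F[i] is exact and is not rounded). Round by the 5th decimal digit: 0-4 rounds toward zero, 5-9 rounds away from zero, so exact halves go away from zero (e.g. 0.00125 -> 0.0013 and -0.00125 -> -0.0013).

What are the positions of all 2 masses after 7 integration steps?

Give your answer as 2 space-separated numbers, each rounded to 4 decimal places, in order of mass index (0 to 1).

Step 0: x=[6.0000 11.0000] v=[0.0000 0.0000]
Step 1: x=[6.0000 11.0000] v=[0.0000 0.0000]
Step 2: x=[6.0000 11.0000] v=[0.0000 0.0000]
Step 3: x=[6.0000 11.0000] v=[0.0000 0.0000]
Step 4: x=[6.0000 11.0000] v=[0.0000 0.0000]
Step 5: x=[6.0000 11.0000] v=[0.0000 0.0000]
Step 6: x=[6.0000 11.0000] v=[0.0000 0.0000]
Step 7: x=[6.0000 11.0000] v=[0.0000 0.0000]

Answer: 6.0000 11.0000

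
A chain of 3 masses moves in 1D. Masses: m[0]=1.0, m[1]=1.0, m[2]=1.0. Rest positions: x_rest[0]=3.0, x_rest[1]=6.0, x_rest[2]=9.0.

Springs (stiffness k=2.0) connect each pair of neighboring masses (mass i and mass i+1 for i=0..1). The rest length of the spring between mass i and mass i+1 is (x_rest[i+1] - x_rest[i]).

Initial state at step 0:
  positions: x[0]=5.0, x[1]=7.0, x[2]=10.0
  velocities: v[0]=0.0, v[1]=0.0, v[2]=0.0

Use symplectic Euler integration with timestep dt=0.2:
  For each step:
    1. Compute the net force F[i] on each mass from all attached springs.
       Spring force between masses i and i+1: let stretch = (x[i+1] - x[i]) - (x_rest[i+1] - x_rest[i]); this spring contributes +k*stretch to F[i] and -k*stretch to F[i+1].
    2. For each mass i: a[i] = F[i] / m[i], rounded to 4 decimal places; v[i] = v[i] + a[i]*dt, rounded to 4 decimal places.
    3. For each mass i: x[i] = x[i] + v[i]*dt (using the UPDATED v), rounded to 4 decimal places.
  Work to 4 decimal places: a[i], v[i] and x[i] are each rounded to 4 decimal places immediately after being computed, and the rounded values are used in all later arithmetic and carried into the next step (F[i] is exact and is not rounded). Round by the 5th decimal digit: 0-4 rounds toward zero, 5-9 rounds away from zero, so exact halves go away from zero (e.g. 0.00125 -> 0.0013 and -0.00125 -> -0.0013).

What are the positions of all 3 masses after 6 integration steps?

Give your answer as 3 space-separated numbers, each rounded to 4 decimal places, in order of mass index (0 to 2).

Answer: 4.0253 7.6761 10.2985

Derivation:
Step 0: x=[5.0000 7.0000 10.0000] v=[0.0000 0.0000 0.0000]
Step 1: x=[4.9200 7.0800 10.0000] v=[-0.4000 0.4000 0.0000]
Step 2: x=[4.7728 7.2208 10.0064] v=[-0.7360 0.7040 0.0320]
Step 3: x=[4.5814 7.3886 10.0300] v=[-0.9568 0.8390 0.1178]
Step 4: x=[4.3746 7.5431 10.0822] v=[-1.0339 0.7727 0.2612]
Step 5: x=[4.1813 7.6473 10.1713] v=[-0.9665 0.5209 0.4456]
Step 6: x=[4.0253 7.6761 10.2985] v=[-0.7801 0.1441 0.6360]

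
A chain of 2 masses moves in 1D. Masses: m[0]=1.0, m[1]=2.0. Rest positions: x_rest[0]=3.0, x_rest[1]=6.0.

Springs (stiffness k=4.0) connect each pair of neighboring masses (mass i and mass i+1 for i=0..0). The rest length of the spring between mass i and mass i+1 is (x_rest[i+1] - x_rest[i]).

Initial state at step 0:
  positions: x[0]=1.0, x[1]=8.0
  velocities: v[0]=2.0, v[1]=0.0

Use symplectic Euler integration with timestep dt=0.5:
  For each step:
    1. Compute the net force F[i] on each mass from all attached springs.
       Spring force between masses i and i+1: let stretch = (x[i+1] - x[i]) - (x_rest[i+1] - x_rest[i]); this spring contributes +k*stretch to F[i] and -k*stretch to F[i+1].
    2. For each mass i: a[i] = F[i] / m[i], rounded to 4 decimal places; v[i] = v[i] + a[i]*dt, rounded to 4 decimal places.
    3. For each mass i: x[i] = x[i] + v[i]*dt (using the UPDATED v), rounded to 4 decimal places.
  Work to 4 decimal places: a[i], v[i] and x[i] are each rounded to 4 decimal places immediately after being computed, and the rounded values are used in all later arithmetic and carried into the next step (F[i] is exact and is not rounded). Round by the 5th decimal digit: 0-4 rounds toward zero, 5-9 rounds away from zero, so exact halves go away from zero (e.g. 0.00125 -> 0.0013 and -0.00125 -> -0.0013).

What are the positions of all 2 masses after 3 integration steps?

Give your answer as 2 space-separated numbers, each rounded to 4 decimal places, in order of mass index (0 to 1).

Step 0: x=[1.0000 8.0000] v=[2.0000 0.0000]
Step 1: x=[6.0000 6.0000] v=[10.0000 -4.0000]
Step 2: x=[8.0000 5.5000] v=[4.0000 -1.0000]
Step 3: x=[4.5000 7.7500] v=[-7.0000 4.5000]

Answer: 4.5000 7.7500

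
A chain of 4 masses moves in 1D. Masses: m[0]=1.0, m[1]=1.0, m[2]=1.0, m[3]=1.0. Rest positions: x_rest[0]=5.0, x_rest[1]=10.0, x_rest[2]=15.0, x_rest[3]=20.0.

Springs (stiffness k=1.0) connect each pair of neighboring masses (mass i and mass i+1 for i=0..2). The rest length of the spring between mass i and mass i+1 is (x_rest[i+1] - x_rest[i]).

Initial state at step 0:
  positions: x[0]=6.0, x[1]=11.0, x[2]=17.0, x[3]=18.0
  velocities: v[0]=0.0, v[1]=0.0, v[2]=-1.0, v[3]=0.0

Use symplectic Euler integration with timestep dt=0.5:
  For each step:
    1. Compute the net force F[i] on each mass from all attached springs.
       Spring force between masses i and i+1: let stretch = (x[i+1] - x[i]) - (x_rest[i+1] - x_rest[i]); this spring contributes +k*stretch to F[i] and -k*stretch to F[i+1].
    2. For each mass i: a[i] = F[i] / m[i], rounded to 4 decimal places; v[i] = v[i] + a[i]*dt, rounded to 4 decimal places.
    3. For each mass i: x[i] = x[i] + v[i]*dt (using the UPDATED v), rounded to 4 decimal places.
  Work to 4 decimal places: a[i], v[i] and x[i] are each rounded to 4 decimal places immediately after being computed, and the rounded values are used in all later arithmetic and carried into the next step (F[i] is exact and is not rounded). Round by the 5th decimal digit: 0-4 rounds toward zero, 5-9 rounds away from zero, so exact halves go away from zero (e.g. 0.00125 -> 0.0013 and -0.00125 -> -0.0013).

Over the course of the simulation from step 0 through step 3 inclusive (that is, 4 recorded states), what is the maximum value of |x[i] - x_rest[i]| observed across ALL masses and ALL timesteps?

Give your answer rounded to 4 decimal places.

Answer: 2.2187

Derivation:
Step 0: x=[6.0000 11.0000 17.0000 18.0000] v=[0.0000 0.0000 -1.0000 0.0000]
Step 1: x=[6.0000 11.2500 15.2500 19.0000] v=[0.0000 0.5000 -3.5000 2.0000]
Step 2: x=[6.0625 11.1875 13.4375 20.3125] v=[0.1250 -0.1250 -3.6250 2.6250]
Step 3: x=[6.1563 10.4063 12.7813 21.1563] v=[0.1875 -1.5625 -1.3125 1.6875]
Max displacement = 2.2187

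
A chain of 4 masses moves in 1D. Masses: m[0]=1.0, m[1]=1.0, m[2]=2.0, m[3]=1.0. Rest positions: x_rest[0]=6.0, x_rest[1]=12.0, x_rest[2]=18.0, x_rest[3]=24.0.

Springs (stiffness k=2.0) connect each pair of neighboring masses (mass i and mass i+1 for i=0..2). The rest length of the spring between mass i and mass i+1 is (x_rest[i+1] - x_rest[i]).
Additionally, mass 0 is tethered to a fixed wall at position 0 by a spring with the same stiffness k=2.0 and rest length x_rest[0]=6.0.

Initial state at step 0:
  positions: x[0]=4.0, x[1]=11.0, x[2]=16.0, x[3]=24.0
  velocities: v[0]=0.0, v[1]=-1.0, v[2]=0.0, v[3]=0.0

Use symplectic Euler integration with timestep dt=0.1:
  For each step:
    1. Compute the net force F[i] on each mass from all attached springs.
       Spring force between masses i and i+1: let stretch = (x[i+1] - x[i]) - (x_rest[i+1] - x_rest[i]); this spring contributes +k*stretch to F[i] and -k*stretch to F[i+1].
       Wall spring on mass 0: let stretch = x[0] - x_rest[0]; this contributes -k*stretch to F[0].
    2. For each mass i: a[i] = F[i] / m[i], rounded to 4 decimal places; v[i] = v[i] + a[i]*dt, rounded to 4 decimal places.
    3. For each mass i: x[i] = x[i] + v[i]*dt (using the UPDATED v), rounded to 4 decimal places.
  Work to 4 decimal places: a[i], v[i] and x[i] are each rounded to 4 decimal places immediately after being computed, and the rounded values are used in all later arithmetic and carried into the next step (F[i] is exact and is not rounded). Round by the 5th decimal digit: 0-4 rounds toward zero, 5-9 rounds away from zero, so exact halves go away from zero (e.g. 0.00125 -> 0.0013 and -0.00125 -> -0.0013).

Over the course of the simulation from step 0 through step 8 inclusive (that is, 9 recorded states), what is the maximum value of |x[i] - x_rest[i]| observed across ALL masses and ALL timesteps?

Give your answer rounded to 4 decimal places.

Answer: 2.3396

Derivation:
Step 0: x=[4.0000 11.0000 16.0000 24.0000] v=[0.0000 -1.0000 0.0000 0.0000]
Step 1: x=[4.0600 10.8600 16.0300 23.9600] v=[0.6000 -1.4000 0.3000 -0.4000]
Step 2: x=[4.1748 10.6874 16.0876 23.8814] v=[1.1480 -1.7260 0.5760 -0.7860]
Step 3: x=[4.3364 10.4926 16.1691 23.7669] v=[1.6156 -1.9485 0.8154 -1.1448]
Step 4: x=[4.5344 10.2882 16.2699 23.6205] v=[1.9796 -2.0444 1.0075 -1.4644]
Step 5: x=[4.7568 10.0883 16.3843 23.4471] v=[2.2235 -1.9988 1.1444 -1.7345]
Step 6: x=[4.9906 9.9077 16.5064 23.2524] v=[2.3384 -1.8059 1.2211 -1.9471]
Step 7: x=[5.2230 9.7607 16.6300 23.0428] v=[2.3237 -1.4696 1.2358 -2.0963]
Step 8: x=[5.4417 9.6604 16.7490 22.8249] v=[2.1866 -1.0033 1.1902 -2.1789]
Max displacement = 2.3396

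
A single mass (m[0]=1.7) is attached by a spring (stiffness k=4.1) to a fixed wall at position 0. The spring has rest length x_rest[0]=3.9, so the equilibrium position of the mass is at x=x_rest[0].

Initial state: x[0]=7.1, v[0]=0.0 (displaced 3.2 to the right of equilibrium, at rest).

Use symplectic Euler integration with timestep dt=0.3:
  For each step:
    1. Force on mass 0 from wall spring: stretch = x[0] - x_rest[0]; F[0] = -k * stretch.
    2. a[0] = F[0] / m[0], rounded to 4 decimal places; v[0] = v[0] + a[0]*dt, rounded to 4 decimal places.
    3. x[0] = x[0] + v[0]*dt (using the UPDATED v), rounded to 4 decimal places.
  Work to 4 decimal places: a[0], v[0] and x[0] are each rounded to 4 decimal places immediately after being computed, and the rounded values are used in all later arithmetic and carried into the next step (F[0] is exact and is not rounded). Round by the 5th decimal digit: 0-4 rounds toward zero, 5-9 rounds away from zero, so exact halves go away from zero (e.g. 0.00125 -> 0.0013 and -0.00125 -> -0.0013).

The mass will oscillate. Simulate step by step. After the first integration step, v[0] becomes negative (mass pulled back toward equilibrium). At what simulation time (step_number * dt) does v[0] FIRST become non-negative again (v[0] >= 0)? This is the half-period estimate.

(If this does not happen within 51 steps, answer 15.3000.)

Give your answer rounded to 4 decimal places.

Step 0: x=[7.1000] v=[0.0000]
Step 1: x=[6.4054] v=[-2.3153]
Step 2: x=[5.1670] v=[-4.1280]
Step 3: x=[3.6536] v=[-5.0447]
Step 4: x=[2.1937] v=[-4.8664]
Step 5: x=[1.1042] v=[-3.6318]
Step 6: x=[0.6215] v=[-1.6090]
Step 7: x=[0.8504] v=[0.7631]
First v>=0 after going negative at step 7, time=2.1000

Answer: 2.1000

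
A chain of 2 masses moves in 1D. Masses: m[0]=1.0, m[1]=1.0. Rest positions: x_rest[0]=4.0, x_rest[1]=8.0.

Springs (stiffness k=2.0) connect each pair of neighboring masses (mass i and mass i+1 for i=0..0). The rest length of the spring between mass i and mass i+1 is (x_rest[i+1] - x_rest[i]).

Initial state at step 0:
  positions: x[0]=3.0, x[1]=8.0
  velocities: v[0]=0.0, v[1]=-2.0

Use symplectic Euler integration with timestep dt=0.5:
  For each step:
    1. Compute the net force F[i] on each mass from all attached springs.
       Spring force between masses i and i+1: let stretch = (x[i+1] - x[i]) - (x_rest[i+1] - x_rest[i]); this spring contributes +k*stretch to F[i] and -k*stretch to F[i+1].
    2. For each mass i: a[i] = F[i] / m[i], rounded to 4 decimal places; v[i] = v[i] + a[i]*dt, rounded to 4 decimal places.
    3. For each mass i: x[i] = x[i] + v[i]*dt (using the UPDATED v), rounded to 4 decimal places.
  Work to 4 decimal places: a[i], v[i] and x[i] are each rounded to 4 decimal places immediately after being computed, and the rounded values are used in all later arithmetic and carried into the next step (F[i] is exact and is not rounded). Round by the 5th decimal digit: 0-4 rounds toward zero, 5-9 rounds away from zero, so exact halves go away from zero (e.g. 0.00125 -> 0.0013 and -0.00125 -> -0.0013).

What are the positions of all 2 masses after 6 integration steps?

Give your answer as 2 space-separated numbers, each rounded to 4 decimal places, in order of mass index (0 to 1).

Step 0: x=[3.0000 8.0000] v=[0.0000 -2.0000]
Step 1: x=[3.5000 6.5000] v=[1.0000 -3.0000]
Step 2: x=[3.5000 5.5000] v=[0.0000 -2.0000]
Step 3: x=[2.5000 5.5000] v=[-2.0000 0.0000]
Step 4: x=[1.0000 6.0000] v=[-3.0000 1.0000]
Step 5: x=[0.0000 6.0000] v=[-2.0000 0.0000]
Step 6: x=[0.0000 5.0000] v=[0.0000 -2.0000]

Answer: 0.0000 5.0000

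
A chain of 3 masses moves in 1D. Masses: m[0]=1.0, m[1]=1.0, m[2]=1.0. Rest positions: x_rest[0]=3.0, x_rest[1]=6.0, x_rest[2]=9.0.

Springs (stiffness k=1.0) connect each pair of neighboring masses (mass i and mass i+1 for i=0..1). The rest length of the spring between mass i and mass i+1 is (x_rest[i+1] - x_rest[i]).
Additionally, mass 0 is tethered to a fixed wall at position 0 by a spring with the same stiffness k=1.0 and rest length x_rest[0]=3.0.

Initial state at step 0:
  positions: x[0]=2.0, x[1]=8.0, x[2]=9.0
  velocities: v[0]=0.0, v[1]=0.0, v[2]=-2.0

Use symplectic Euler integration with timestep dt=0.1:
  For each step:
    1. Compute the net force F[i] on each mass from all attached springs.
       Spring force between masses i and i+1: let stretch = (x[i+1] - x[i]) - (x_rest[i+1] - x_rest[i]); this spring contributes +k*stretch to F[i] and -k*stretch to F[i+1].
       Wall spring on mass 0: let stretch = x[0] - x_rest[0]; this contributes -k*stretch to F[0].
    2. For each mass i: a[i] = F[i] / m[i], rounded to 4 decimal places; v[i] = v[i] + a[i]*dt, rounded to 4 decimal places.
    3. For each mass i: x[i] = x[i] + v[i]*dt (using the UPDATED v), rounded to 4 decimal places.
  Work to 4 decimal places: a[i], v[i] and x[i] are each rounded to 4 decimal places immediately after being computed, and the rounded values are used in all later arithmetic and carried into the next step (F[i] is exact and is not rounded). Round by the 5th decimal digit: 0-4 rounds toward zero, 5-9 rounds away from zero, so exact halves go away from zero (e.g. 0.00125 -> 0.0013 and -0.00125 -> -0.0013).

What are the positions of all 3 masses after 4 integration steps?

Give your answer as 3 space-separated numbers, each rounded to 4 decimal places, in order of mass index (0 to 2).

Answer: 2.3807 7.5040 8.4094

Derivation:
Step 0: x=[2.0000 8.0000 9.0000] v=[0.0000 0.0000 -2.0000]
Step 1: x=[2.0400 7.9500 8.8200] v=[0.4000 -0.5000 -1.8000]
Step 2: x=[2.1187 7.8496 8.6613] v=[0.7870 -1.0040 -1.5870]
Step 3: x=[2.2335 7.7000 8.5245] v=[1.1482 -1.4959 -1.3682]
Step 4: x=[2.3807 7.5040 8.4094] v=[1.4715 -1.9601 -1.1507]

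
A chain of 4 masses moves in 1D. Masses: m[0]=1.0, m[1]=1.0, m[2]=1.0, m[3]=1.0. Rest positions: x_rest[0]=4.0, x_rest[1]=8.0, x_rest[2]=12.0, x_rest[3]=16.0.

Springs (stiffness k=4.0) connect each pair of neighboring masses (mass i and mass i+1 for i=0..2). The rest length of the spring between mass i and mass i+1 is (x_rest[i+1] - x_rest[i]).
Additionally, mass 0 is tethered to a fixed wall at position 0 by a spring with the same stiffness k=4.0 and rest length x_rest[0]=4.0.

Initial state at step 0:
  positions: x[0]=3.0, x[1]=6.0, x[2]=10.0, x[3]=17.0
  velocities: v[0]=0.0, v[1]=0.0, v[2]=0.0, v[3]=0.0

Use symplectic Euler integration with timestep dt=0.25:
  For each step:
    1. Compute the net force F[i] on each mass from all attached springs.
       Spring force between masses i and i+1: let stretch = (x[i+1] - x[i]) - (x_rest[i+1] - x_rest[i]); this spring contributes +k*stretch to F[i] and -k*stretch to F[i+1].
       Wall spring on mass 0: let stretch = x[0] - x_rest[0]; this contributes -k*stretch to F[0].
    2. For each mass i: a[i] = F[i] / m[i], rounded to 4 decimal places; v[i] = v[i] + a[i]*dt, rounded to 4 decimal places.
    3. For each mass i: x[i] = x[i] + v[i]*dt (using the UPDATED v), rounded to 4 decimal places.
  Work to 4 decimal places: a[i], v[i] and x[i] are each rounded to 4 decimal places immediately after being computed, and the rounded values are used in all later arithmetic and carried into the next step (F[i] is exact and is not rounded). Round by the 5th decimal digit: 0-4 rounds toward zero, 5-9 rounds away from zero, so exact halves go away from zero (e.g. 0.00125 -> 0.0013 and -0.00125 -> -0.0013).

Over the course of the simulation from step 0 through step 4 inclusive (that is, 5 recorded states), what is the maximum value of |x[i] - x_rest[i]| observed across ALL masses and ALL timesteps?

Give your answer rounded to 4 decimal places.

Step 0: x=[3.0000 6.0000 10.0000 17.0000] v=[0.0000 0.0000 0.0000 0.0000]
Step 1: x=[3.0000 6.2500 10.7500 16.2500] v=[0.0000 1.0000 3.0000 -3.0000]
Step 2: x=[3.0625 6.8125 11.7500 15.1250] v=[0.2500 2.2500 4.0000 -4.5000]
Step 3: x=[3.2969 7.6719 12.3594 14.1563] v=[0.9375 3.4375 2.4375 -3.8750]
Step 4: x=[3.8008 8.6094 12.2461 13.7383] v=[2.0156 3.7500 -0.4531 -1.6719]
Max displacement = 2.2617

Answer: 2.2617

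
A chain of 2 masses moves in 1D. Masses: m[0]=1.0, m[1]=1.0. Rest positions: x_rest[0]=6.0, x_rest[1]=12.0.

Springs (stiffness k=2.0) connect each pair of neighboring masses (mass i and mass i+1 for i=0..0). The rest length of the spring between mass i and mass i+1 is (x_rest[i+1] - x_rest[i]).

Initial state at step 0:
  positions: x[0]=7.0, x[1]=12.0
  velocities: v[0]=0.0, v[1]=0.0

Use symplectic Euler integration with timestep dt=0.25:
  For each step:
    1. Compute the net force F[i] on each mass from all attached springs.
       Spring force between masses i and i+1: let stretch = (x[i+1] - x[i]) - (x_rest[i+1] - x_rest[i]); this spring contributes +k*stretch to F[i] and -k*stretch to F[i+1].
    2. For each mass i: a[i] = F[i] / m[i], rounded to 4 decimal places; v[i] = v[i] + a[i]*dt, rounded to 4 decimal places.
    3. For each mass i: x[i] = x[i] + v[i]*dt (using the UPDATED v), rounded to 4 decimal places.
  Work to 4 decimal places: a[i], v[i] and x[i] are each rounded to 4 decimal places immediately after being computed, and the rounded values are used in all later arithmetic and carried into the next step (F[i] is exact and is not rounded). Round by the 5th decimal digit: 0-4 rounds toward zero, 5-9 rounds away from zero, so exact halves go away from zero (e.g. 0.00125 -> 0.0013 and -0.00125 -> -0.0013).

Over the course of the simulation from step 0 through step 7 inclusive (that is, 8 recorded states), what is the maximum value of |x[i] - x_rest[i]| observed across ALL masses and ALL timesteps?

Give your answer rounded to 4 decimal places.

Answer: 1.0113

Derivation:
Step 0: x=[7.0000 12.0000] v=[0.0000 0.0000]
Step 1: x=[6.8750 12.1250] v=[-0.5000 0.5000]
Step 2: x=[6.6563 12.3438] v=[-0.8750 0.8750]
Step 3: x=[6.3985 12.6016] v=[-1.0313 1.0313]
Step 4: x=[6.1661 12.8341] v=[-0.9298 0.9298]
Step 5: x=[6.0172 12.9831] v=[-0.5958 0.5958]
Step 6: x=[5.9890 13.0113] v=[-0.1129 0.1129]
Step 7: x=[6.0886 12.9117] v=[0.3983 -0.3983]
Max displacement = 1.0113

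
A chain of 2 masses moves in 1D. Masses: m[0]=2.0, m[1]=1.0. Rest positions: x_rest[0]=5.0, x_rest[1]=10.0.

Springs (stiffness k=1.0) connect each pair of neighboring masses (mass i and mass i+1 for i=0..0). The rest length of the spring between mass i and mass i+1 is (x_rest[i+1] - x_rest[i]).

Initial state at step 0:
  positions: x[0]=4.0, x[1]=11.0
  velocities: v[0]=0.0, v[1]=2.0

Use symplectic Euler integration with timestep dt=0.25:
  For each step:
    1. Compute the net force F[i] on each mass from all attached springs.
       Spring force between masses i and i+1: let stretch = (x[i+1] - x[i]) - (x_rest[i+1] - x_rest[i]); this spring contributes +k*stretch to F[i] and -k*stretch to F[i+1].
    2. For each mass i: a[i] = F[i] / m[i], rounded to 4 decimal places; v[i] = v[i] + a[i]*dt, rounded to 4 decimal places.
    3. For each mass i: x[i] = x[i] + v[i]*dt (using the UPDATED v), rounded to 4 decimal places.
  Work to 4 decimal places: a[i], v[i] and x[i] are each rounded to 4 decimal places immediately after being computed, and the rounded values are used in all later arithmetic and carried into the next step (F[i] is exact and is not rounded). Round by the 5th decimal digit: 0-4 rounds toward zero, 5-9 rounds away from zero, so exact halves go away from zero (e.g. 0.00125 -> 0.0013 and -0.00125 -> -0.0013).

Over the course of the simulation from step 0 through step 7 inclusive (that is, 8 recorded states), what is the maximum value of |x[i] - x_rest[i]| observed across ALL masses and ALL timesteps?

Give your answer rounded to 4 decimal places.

Step 0: x=[4.0000 11.0000] v=[0.0000 2.0000]
Step 1: x=[4.0625 11.3750] v=[0.2500 1.5000]
Step 2: x=[4.1973 11.6055] v=[0.5391 0.9219]
Step 3: x=[4.4073 11.6855] v=[0.8401 0.3199]
Step 4: x=[4.6885 11.6231] v=[1.1249 -0.2497]
Step 5: x=[5.0302 11.4398] v=[1.3667 -0.7334]
Step 6: x=[5.4159 11.1684] v=[1.5429 -1.0858]
Step 7: x=[5.8252 10.8499] v=[1.6370 -1.2739]
Max displacement = 1.6855

Answer: 1.6855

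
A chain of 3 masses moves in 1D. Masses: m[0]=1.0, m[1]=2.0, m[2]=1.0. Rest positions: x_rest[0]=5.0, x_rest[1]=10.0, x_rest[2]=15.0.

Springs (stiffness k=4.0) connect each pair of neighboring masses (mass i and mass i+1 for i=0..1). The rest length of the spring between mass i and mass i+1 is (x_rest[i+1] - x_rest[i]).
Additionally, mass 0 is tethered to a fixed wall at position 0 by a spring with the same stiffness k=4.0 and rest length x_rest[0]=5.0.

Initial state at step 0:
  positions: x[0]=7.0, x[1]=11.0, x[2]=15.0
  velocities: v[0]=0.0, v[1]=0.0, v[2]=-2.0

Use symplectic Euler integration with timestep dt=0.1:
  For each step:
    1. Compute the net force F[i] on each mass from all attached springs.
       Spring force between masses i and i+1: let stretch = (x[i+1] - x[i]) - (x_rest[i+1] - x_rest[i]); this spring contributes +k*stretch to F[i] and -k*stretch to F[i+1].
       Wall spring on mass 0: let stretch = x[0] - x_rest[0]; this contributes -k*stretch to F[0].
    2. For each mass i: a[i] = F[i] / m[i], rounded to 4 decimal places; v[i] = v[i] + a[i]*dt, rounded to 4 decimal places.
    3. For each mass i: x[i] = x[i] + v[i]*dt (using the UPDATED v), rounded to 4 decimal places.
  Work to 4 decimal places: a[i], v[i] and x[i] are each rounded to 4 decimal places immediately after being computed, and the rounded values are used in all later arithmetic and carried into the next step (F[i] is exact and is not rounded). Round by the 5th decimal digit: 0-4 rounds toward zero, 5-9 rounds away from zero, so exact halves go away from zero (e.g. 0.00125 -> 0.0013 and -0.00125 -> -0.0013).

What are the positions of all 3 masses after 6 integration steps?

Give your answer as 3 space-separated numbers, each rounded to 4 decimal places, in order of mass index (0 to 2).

Step 0: x=[7.0000 11.0000 15.0000] v=[0.0000 0.0000 -2.0000]
Step 1: x=[6.8800 11.0000 14.8400] v=[-1.2000 0.0000 -1.6000]
Step 2: x=[6.6496 10.9944 14.7264] v=[-2.3040 -0.0560 -1.1360]
Step 3: x=[6.3270 10.9765 14.6635] v=[-3.2259 -0.1786 -0.6288]
Step 4: x=[5.9373 10.9394 14.6531] v=[-3.8969 -0.3711 -0.1036]
Step 5: x=[5.5102 10.8765 14.6942] v=[-4.2710 -0.6288 0.4109]
Step 6: x=[5.0773 10.7827 14.7826] v=[-4.3286 -0.9385 0.8838]

Answer: 5.0773 10.7827 14.7826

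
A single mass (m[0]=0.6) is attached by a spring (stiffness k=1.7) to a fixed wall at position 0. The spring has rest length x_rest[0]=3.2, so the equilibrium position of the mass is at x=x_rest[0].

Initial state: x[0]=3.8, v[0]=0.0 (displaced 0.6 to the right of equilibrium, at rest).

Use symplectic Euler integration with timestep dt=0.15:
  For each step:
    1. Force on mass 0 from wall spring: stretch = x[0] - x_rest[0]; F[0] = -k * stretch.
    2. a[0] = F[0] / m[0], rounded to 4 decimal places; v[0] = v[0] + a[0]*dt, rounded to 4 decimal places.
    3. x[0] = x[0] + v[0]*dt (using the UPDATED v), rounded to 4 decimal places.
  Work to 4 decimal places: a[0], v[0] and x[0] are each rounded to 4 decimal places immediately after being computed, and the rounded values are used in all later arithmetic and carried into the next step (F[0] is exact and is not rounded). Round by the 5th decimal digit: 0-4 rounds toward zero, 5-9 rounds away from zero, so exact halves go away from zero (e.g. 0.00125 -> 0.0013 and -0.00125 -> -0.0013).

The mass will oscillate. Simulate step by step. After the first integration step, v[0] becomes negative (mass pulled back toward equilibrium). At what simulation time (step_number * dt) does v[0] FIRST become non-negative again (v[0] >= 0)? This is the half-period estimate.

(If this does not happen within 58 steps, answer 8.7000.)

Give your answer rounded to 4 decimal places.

Answer: 1.9500

Derivation:
Step 0: x=[3.8000] v=[0.0000]
Step 1: x=[3.7618] v=[-0.2550]
Step 2: x=[3.6877] v=[-0.4938]
Step 3: x=[3.5825] v=[-0.7011]
Step 4: x=[3.4529] v=[-0.8637]
Step 5: x=[3.3072] v=[-0.9712]
Step 6: x=[3.1547] v=[-1.0168]
Step 7: x=[3.0051] v=[-0.9975]
Step 8: x=[2.8679] v=[-0.9147]
Step 9: x=[2.7519] v=[-0.7736]
Step 10: x=[2.6644] v=[-0.5832]
Step 11: x=[2.6111] v=[-0.3556]
Step 12: x=[2.5953] v=[-0.1053]
Step 13: x=[2.6181] v=[0.1517]
First v>=0 after going negative at step 13, time=1.9500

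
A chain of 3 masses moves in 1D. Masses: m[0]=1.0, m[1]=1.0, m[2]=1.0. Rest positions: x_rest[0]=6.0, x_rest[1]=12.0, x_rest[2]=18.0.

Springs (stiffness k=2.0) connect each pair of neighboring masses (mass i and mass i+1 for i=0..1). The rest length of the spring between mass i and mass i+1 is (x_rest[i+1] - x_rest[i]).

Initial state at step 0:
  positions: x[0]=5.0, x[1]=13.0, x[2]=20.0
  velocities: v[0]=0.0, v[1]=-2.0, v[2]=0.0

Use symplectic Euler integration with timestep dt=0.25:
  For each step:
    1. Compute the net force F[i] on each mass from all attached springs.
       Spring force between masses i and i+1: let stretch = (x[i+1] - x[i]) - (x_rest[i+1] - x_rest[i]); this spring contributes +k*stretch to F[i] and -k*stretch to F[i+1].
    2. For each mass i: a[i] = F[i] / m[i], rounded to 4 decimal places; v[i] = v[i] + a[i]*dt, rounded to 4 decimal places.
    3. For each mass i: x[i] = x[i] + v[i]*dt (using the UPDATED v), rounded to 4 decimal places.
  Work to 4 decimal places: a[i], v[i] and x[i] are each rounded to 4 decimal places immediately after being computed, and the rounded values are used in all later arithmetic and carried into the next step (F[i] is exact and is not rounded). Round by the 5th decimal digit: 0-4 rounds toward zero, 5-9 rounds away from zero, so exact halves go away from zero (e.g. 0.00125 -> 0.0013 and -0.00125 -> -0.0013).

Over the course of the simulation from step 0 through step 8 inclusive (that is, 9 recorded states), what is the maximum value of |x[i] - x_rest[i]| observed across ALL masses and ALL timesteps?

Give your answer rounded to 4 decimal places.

Answer: 2.5511

Derivation:
Step 0: x=[5.0000 13.0000 20.0000] v=[0.0000 -2.0000 0.0000]
Step 1: x=[5.2500 12.3750 19.8750] v=[1.0000 -2.5000 -0.5000]
Step 2: x=[5.6406 11.7969 19.5625] v=[1.5625 -2.3125 -1.2500]
Step 3: x=[6.0508 11.4199 19.0293] v=[1.6407 -1.5079 -2.1328]
Step 4: x=[6.3821 11.3230 18.2949] v=[1.3253 -0.3878 -2.9375]
Step 5: x=[6.5811 11.4799 17.4390] v=[0.7958 0.6277 -3.4235]
Step 6: x=[6.6424 11.7694 16.5882] v=[0.2452 1.1579 -3.4031]
Step 7: x=[6.5946 12.0204 15.8851] v=[-0.1913 1.0038 -2.8125]
Step 8: x=[6.4750 12.0762 15.4489] v=[-0.4784 0.2233 -1.7449]
Max displacement = 2.5511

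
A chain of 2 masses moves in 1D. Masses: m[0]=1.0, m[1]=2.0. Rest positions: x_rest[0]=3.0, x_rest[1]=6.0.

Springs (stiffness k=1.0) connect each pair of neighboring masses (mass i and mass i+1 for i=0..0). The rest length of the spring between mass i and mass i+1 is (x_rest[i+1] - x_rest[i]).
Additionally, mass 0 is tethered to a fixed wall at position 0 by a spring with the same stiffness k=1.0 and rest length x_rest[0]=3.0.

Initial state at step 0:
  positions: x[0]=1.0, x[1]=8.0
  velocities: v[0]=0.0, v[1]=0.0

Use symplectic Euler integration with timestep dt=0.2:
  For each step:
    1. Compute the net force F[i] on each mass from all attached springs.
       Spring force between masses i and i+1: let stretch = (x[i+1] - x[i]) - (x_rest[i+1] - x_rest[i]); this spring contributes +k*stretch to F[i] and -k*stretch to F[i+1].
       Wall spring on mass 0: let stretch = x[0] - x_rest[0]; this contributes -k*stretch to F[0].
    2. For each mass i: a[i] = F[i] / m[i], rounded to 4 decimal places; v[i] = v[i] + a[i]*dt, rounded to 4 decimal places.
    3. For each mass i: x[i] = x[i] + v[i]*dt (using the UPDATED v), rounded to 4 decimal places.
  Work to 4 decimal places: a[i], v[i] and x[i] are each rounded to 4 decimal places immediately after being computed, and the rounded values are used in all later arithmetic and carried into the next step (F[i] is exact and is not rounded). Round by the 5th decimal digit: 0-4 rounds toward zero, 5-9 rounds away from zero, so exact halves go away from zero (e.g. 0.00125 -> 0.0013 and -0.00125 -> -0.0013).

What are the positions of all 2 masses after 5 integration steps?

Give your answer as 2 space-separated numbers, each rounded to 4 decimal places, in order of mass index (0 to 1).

Step 0: x=[1.0000 8.0000] v=[0.0000 0.0000]
Step 1: x=[1.2400 7.9200] v=[1.2000 -0.4000]
Step 2: x=[1.6976 7.7664] v=[2.2880 -0.7680]
Step 3: x=[2.3300 7.5514] v=[3.1622 -1.0749]
Step 4: x=[3.0781 7.2920] v=[3.7405 -1.2970]
Step 5: x=[3.8716 7.0083] v=[3.9677 -1.4184]

Answer: 3.8716 7.0083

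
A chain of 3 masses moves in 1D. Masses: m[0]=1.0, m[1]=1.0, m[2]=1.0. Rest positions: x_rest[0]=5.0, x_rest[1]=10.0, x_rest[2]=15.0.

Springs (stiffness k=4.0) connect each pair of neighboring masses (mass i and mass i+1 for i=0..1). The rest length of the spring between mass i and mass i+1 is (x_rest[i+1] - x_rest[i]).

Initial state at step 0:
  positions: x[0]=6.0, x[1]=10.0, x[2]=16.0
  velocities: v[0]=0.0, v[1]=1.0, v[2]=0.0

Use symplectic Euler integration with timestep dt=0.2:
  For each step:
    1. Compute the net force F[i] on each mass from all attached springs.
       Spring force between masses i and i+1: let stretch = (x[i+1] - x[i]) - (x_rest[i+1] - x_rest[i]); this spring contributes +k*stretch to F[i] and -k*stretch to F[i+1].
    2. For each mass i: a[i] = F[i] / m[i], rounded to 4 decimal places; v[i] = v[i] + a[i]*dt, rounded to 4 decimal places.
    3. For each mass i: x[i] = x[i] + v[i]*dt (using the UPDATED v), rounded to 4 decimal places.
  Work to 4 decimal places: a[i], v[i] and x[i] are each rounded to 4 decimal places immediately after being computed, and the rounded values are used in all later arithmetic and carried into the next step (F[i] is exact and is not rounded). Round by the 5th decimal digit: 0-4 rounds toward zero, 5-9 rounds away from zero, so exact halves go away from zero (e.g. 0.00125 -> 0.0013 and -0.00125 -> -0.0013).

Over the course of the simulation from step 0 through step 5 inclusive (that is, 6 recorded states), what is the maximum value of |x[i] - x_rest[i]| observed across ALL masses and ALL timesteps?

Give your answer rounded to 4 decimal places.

Answer: 1.7062

Derivation:
Step 0: x=[6.0000 10.0000 16.0000] v=[0.0000 1.0000 0.0000]
Step 1: x=[5.8400 10.5200 15.8400] v=[-0.8000 2.6000 -0.8000]
Step 2: x=[5.6288 11.1424 15.6288] v=[-1.0560 3.1120 -1.0560]
Step 3: x=[5.4998 11.6004 15.4998] v=[-0.6451 2.2902 -0.6451]
Step 4: x=[5.5469 11.7062 15.5469] v=[0.2354 0.5292 0.2354]
Step 5: x=[5.7795 11.4411 15.7795] v=[1.1628 -1.3257 1.1628]
Max displacement = 1.7062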